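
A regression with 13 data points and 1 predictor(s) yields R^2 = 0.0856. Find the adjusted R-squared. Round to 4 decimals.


Using the formula:
(1 - 0.0856) = 0.9144.
Multiply by 12/11: 0.9144 * 12 = 10.9728, then 10.9728 / 11 = 0.9975.
Adj R^2 = 1 - 0.9975 = 0.0025.

0.0025


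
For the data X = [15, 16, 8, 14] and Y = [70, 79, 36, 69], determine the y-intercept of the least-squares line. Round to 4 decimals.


First find the slope: b1 = 5.2258.
Means: xbar = 13.2500, ybar = 63.5000.
b0 = ybar - b1 * xbar = 63.5000 - 5.2258 * 13.2500 = -5.7419.

-5.7419


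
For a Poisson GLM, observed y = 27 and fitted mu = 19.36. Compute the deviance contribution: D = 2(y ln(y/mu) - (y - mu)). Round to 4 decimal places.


First: ln(27/19.36) = 0.332628.
Then: 27 * 0.332628 = 8.980956.
y - mu = 27 - 19.36 = 7.64.
D = 2(8.980956 - 7.64) = 2.681912, which rounds to 2.6819.

2.6819


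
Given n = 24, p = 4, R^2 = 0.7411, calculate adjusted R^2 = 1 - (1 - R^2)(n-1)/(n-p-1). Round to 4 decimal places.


Plug in: Adj R^2 = 1 - (1 - 0.7411) * 23/19.
= 1 - 0.2589 * 23/19
= 1 - 5.9547 / 19
= 1 - 0.3134 = 0.6866.

0.6866


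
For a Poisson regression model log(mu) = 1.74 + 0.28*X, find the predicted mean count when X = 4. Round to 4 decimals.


Compute eta = 1.74 + 0.28 * 4 = 2.8600.
Apply inverse link: mu = e^2.8600 = 17.4615.

17.4615


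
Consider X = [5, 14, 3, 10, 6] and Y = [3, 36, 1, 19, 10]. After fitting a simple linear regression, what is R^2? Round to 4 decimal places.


The fitted line is Y = -10.5751 + 3.2073*X.
SSres = 20.6839, SStot = 814.8000.
R^2 = 1 - SSres/SStot = 0.9746.

0.9746


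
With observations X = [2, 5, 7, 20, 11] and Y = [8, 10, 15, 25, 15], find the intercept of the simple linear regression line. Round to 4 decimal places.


Compute b1 = 0.9227 from the OLS formula.
With xbar = 9.0000 and ybar = 14.6000, the intercept is:
b0 = 14.6000 - 0.9227 * 9.0000 = 6.2959.

6.2959


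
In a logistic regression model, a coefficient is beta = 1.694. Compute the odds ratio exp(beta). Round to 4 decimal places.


The odds ratio is computed as:
OR = e^(1.694) = 5.4412.

5.4412


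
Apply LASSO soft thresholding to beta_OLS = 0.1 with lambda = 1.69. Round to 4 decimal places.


|beta_OLS| = 0.1.
lambda = 1.69.
Since |beta| <= lambda, the coefficient is set to 0.
Result = 0.0000.

0.0000


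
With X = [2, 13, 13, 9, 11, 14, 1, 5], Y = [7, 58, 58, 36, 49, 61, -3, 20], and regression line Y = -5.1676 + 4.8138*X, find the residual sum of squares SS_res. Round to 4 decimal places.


Predicted values from Y = -5.1676 + 4.8138*X.
Residuals: [2.5400, 0.5882, 0.5882, -2.1566, 1.2158, -1.2256, -2.6462, 1.0986].
SSres = 22.9840.

22.9840


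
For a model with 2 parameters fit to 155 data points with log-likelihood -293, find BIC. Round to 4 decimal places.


ln(155) = 5.043425.
k * ln(n) = 2 * 5.043425 = 10.086850.
-2L = 586.
BIC = 10.086850 + 586 = 596.086850, which rounds to 596.0869.

596.0869


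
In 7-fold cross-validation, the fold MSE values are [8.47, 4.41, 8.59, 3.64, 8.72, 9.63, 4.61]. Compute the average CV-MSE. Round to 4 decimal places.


Total MSE across folds = 48.0700.
CV-MSE = 48.0700/7 = 6.8671.

6.8671


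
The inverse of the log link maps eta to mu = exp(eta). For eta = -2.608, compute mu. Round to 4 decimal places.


mu = exp(eta) = exp(-2.608).
= 0.0737.

0.0737


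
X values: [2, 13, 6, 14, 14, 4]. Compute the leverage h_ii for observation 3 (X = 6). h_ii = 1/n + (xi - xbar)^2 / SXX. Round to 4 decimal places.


n = 6, xbar = 8.8333.
SXX = sum((xi - xbar)^2) = 148.8333.
h = 1/6 + (6 - 8.8333)^2 / 148.8333 = 0.2206.

0.2206


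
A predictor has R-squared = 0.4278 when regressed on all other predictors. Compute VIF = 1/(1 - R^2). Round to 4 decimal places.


Using VIF = 1/(1 - R^2_j):
1 - 0.4278 = 0.5722.
VIF = 1.7476.

1.7476


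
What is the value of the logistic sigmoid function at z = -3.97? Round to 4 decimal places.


exp(3.9700) = 52.9845.
1 + exp(-z) = 53.9845.
sigmoid = 1/53.9845 = 0.0185.

0.0185


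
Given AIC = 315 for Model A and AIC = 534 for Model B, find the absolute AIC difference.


|AIC_A - AIC_B| = |315 - 534| = 219.
Model A is preferred (lower AIC).

219


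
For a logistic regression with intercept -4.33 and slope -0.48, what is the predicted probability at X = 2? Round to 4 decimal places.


Compute z = -4.33 + (-0.48)(2) = -5.2900.
exp(-z) = 198.3434.
P = 1/(1 + 198.3434) = 0.0050.

0.0050


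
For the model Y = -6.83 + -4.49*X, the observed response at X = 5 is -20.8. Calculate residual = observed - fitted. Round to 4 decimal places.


Predicted = -6.83 + -4.49 * 5 = -29.2800.
Residual = -20.8 - -29.2800 = 8.4800.

8.4800


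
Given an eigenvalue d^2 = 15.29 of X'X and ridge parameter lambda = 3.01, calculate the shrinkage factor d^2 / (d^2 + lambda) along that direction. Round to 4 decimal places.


Compute the denominator: 15.29 + 3.01 = 18.3000.
Shrinkage factor = 15.29 / 18.3000 = 0.8355.

0.8355


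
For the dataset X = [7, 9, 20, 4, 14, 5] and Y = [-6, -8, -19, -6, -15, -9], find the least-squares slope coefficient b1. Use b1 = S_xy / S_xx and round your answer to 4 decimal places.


Calculate xbar = 9.8333, ybar = -10.5000.
S_xx = 186.8333, S_xy = -153.5000.
Using b1 = S_xy / S_xx = -153.5000 / 186.8333, we get b1 = -0.8216.

-0.8216


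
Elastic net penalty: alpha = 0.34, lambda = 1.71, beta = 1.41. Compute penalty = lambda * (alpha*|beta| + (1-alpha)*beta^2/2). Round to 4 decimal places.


L1 component = 0.34 * |1.41| = 0.4794.
L2 component = 0.66 * 1.41^2 / 2 = 0.6561.
Penalty = 1.71 * (0.4794 + 0.6561) = 1.71 * 1.1355 = 1.9417.

1.9417


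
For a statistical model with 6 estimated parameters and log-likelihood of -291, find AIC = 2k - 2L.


Compute:
2k = 2*6 = 12.
-2*loglik = -2*(-291) = 582.
AIC = 12 + 582 = 594.

594


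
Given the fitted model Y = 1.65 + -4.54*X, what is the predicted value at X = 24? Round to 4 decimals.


Plug X = 24 into Y = 1.65 + -4.54*X:
Y = 1.65 + -108.9600 = -107.3100.

-107.3100


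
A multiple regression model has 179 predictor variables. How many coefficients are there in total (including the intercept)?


Including the intercept, the model has 179 predictor coefficients + 1 intercept.
Total = 180.

180


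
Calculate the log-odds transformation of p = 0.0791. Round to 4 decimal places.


Compute the odds: 0.0791/0.9209 = 0.0859.
Take the natural log: ln(0.0859) = -2.4546.

-2.4546


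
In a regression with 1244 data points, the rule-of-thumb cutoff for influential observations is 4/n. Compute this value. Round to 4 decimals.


Using the rule of thumb:
Threshold = 4 / 1244 = 0.0032.

0.0032


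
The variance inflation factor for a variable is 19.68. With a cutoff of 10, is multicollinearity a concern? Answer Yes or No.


Check: VIF = 19.68 vs threshold = 10.
Since 19.68 >= 10, the answer is Yes.

Yes


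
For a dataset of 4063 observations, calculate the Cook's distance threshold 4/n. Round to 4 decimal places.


The threshold is 4/n.
4/4063 = 0.0010.

0.0010


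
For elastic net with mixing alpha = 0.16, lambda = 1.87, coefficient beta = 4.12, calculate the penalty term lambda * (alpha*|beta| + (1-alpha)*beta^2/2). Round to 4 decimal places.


alpha * |beta| = 0.16 * 4.12 = 0.6592.
(1-alpha) * beta^2/2 = 0.84 * 16.9744/2 = 7.1292.
Total = 1.87 * (0.6592 + 7.1292) = 14.5644.

14.5644


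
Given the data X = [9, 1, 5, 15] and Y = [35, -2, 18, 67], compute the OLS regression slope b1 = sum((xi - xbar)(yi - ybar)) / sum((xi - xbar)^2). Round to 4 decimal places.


First compute the means: xbar = 7.5000, ybar = 29.5000.
Then S_xx = sum((xi - xbar)^2) = 107.0000.
S_xy = sum((xi - xbar)(yi - ybar)) = 523.0000.
b1 = S_xy / S_xx = 523.0000 / 107.0000 = 4.8879.

4.8879


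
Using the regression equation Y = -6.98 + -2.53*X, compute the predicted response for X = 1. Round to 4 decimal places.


Substitute X = 1 into the equation:
Y = -6.98 + -2.53 * 1 = -6.98 + -2.5300 = -9.5100.

-9.5100


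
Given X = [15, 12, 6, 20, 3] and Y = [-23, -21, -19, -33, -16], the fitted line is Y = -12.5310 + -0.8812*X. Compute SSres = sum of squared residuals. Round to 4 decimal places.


Predicted values from Y = -12.5310 + -0.8812*X.
Residuals: [2.7490, 2.1054, -1.1818, -2.8450, -0.8254].
SSres = 22.1617.

22.1617


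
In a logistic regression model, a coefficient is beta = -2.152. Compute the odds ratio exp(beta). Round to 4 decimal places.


The odds ratio is computed as:
OR = e^(-2.152) = 0.1163.

0.1163


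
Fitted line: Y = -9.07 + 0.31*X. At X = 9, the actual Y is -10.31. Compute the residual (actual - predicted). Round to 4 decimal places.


Predicted = -9.07 + 0.31 * 9 = -6.2800.
Residual = -10.31 - -6.2800 = -4.0300.

-4.0300


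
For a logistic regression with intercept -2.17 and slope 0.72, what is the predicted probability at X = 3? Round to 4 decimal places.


Linear predictor: z = -2.17 + 0.72 * 3 = -0.0100.
P = 1/(1 + exp(0.0100)) = 1/(1 + 1.0101) = 0.4975.

0.4975


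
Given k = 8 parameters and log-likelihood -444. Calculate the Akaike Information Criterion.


AIC = 2k - 2*loglik = 2(8) - 2(-444).
= 16 + 888 = 904.

904


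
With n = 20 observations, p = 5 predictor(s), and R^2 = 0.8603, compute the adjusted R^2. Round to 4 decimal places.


Plug in: Adj R^2 = 1 - (1 - 0.8603) * 19/14.
= 1 - 0.1397 * 19/14
= 1 - 2.6543 / 14
= 1 - 0.1896 = 0.8104.

0.8104


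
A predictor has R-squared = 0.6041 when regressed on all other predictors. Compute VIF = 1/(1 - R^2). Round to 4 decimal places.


VIF = 1 / (1 - 0.6041).
= 1 / 0.3959 = 2.5259.

2.5259


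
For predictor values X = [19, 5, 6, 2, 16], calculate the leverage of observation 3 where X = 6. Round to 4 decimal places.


Compute xbar = 9.6000 with n = 5 observations.
SXX = 221.2000.
Leverage = 1/5 + (6 - 9.6000)^2/221.2000 = 0.2586.

0.2586


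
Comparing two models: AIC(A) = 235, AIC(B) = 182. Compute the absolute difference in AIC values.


|AIC_A - AIC_B| = |235 - 182| = 53.
Model B is preferred (lower AIC).

53


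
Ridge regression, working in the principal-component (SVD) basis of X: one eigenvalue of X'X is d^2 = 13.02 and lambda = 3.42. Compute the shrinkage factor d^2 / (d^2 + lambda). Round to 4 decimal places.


Compute the denominator: 13.02 + 3.42 = 16.4400.
Shrinkage factor = 13.02 / 16.4400 = 0.7920.

0.7920


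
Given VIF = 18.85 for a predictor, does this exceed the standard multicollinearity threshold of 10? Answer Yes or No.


Compare VIF = 18.85 to the threshold of 10.
18.85 >= 10, so the answer is Yes.

Yes


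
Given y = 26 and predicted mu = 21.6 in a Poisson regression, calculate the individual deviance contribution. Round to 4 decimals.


y/mu = 26/21.6 = 1.203704 (approx.), and ln(26/21.6) = 0.185403.
y * ln(y/mu) = 26 * 0.185403 = 4.820478.
y - mu = 4.4.
D = 2 * (4.820478 - 4.4) = 0.840956, which rounds to 0.8410.

0.8410


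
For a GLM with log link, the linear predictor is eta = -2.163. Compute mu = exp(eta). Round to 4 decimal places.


The inverse log link gives:
mu = exp(-2.163) = 0.1150.

0.1150


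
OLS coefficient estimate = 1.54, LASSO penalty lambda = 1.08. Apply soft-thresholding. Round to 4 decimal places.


Check: |1.54| = 1.54 vs lambda = 1.08.
Since |beta| > lambda, coefficient = sign(beta)*(|beta| - lambda) = 0.4600.
Soft-thresholded coefficient = 0.4600.

0.4600


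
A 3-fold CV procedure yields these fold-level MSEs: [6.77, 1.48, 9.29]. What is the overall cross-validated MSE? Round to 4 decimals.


Sum of fold MSEs = 17.5400.
Average = 17.5400 / 3 = 5.8467.

5.8467


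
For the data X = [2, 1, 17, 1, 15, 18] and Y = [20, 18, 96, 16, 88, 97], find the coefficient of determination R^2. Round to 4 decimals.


After computing the OLS fit (b0=11.6629, b1=4.9078):
SSres = 21.7914, SStot = 8644.8333.
R^2 = 1 - 21.7914/8644.8333 = 0.9975.

0.9975


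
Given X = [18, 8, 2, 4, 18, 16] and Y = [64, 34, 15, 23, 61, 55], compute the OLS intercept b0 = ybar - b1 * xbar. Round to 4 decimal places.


Compute b1 = 2.8702 from the OLS formula.
With xbar = 11.0000 and ybar = 42.0000, the intercept is:
b0 = 42.0000 - 2.8702 * 11.0000 = 10.4275.

10.4275


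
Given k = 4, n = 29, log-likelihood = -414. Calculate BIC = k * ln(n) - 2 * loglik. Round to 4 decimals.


k * ln(n) = 4 * ln(29) = 4 * 3.367296 = 13.469184.
-2 * loglik = -2 * (-414) = 828.
BIC = 13.469184 + 828 = 841.469184, which rounds to 841.4692.

841.4692


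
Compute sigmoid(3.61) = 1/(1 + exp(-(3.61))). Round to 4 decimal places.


First, exp(-3.6100) = 0.0271.
Then sigma(z) = 1/(1 + 0.0271) = 0.9737.

0.9737


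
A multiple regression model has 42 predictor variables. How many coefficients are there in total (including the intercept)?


Including the intercept, the model has 42 predictor coefficients + 1 intercept.
Total = 43.

43


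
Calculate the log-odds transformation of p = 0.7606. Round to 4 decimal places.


1 - p = 0.2394.
p/(1-p) = 3.1771.
logit = ln(3.1771) = 1.1560.

1.1560


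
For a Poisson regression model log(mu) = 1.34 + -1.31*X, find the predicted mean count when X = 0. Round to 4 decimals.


Linear predictor: eta = 1.34 + (-1.31)(0) = 1.3400.
Expected count: mu = exp(1.3400) = 3.8190.

3.8190


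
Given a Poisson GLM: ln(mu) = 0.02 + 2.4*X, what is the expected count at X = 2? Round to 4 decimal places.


eta = 0.02 + 2.4 * 2 = 4.8200.
mu = exp(4.8200) = 123.9651.

123.9651


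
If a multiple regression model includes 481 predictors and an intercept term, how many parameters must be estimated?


Including the intercept, the model has 481 predictor coefficients + 1 intercept.
Total = 482.

482


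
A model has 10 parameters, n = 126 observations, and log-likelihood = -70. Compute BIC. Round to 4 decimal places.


Compute k*ln(n) = 10*ln(126) = 10*4.836282 = 48.362820.
Then -2*loglik = 140.
BIC = 48.362820 + 140 = 188.362820, which rounds to 188.3628.

188.3628


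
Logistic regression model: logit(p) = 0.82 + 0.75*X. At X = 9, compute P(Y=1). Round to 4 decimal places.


Compute z = 0.82 + (0.75)(9) = 7.5700.
exp(-z) = 0.0005.
P = 1/(1 + 0.0005) = 0.9995.

0.9995


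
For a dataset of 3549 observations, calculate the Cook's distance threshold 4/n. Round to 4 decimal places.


Cook's distance cutoff = 4/n = 4/3549.
= 0.0011.

0.0011


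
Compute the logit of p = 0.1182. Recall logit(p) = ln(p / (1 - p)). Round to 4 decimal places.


Compute the odds: 0.1182/0.8818 = 0.1340.
Take the natural log: ln(0.1340) = -2.0096.

-2.0096


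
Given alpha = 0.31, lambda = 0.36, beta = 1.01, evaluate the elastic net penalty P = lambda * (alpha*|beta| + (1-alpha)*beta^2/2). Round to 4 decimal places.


L1 component = 0.31 * |1.01| = 0.3131.
L2 component = 0.69 * 1.01^2 / 2 = 0.3519.
Penalty = 0.36 * (0.3131 + 0.3519) = 0.36 * 0.6650 = 0.2394.

0.2394


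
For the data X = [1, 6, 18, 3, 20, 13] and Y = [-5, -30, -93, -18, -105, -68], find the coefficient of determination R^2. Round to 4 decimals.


After computing the OLS fit (b0=-0.4307, b1=-5.1871):
SSres = 8.1673, SStot = 8586.8333.
R^2 = 1 - 8.1673/8586.8333 = 0.9990.

0.9990


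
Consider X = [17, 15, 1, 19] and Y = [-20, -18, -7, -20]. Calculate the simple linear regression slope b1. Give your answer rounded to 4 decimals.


Calculate xbar = 13.0000, ybar = -16.2500.
S_xx = 200.0000, S_xy = -152.0000.
Using b1 = S_xy / S_xx = -152.0000 / 200.0000, we get b1 = -0.7600.

-0.7600


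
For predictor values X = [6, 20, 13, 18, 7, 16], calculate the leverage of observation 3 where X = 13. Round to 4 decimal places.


Compute xbar = 13.3333 with n = 6 observations.
SXX = 167.3333.
Leverage = 1/6 + (13 - 13.3333)^2/167.3333 = 0.1673.

0.1673


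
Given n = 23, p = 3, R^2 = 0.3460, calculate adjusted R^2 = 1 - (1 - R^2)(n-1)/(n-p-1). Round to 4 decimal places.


Using the formula:
(1 - 0.3460) = 0.6540.
Multiply by 22/19: 0.6540 * 22 = 14.3880, then 14.3880 / 19 = 0.7573.
Adj R^2 = 1 - 0.7573 = 0.2427.

0.2427


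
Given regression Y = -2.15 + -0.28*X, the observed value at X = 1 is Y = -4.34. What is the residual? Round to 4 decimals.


Fitted value at X = 1 is yhat = -2.15 + -0.28*1 = -2.4300.
Residual = -4.34 - -2.4300 = -1.9100.

-1.9100


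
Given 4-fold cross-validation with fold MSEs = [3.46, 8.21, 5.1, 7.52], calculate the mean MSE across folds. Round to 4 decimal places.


Sum of fold MSEs = 24.2900.
Average = 24.2900 / 4 = 6.0725.

6.0725


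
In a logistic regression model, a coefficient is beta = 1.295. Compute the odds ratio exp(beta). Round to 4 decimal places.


exp(1.295) = 3.6510.
So the odds ratio is 3.6510.

3.6510


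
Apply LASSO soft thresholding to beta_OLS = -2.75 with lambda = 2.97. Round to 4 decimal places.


|beta_OLS| = 2.75.
lambda = 2.97.
Since |beta| <= lambda, the coefficient is set to 0.
Result = 0.0000.

0.0000


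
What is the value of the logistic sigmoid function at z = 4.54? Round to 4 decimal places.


Compute exp(-4.5400) = 0.0107.
Sigmoid = 1 / (1 + 0.0107) = 1 / 1.0107 = 0.9894.

0.9894


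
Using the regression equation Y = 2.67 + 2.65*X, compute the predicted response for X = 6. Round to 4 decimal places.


Plug X = 6 into Y = 2.67 + 2.65*X:
Y = 2.67 + 15.9000 = 18.5700.

18.5700


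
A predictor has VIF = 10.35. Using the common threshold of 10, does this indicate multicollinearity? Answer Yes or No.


The threshold is 10.
VIF = 10.35 is >= 10.
Multicollinearity indication: Yes.

Yes


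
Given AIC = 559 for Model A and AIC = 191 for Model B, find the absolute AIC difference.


Absolute difference = |559 - 191| = 368.
The model with lower AIC (B) is preferred.

368


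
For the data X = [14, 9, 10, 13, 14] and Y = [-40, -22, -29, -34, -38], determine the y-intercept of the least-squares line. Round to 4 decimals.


The slope is b1 = -3.0000.
Sample means are xbar = 12.0000 and ybar = -32.6000.
Intercept: b0 = -32.6000 - (-3.0000)(12.0000) = 3.4000.

3.4000


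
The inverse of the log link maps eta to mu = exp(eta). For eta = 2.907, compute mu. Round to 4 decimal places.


The inverse log link gives:
mu = exp(2.907) = 18.3018.

18.3018


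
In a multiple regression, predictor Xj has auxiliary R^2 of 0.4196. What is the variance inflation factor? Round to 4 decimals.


Denominator: 1 - 0.4196 = 0.5804.
VIF = 1 / 0.5804 = 1.7229.

1.7229


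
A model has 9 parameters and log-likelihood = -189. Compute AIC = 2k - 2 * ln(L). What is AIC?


AIC = 2k - 2*loglik = 2(9) - 2(-189).
= 18 + 378 = 396.

396


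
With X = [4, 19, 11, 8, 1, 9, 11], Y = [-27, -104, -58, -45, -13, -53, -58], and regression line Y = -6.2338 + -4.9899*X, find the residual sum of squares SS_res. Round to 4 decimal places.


Compute predicted values, then residuals = yi - yhat_i.
Residuals: [-0.8066, -2.9581, 3.1227, 1.1530, -1.7763, -1.8571, 3.1227].
SSres = sum(residual^2) = 36.8369.

36.8369


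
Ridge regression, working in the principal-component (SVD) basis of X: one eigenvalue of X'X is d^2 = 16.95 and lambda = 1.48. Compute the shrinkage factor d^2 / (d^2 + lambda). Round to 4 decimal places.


Denominator = d^2 + lambda = 16.95 + 1.48 = 18.4300.
Shrinkage = 16.95 / 18.4300 = 0.9197.

0.9197


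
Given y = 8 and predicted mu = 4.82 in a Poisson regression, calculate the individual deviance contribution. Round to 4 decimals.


Compute y*ln(y/mu) = 8*ln(8/4.82) = 8*0.506668 = 4.053344.
y - mu = 3.18.
D = 2*(4.053344 - (3.18)) = 1.746688, which rounds to 1.7467.

1.7467


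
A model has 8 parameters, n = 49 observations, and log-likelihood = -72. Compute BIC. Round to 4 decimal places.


ln(49) = 3.891820.
k * ln(n) = 8 * 3.891820 = 31.134560.
-2L = 144.
BIC = 31.134560 + 144 = 175.134560, which rounds to 175.1346.

175.1346


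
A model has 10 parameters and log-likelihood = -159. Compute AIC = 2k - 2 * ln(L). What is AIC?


AIC = 2*10 - 2*(-159).
= 20 + 318 = 338.

338


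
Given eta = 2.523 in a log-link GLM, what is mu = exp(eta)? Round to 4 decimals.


The inverse log link gives:
mu = exp(2.523) = 12.4659.

12.4659


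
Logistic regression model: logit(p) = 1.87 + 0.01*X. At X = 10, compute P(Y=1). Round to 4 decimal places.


z = 1.87 + 0.01 * 10 = 1.9700.
Sigmoid: P = 1 / (1 + exp(-1.9700)) = 0.8776.

0.8776


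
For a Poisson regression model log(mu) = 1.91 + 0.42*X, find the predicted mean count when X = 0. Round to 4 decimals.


Compute eta = 1.91 + 0.42 * 0 = 1.9100.
Apply inverse link: mu = e^1.9100 = 6.7531.

6.7531


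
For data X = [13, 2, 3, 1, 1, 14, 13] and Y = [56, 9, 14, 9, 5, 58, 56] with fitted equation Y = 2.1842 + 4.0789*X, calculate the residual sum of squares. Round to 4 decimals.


Predicted values from Y = 2.1842 + 4.0789*X.
Residuals: [0.7901, -1.3420, -0.4209, 2.7369, -1.2631, -1.2888, 0.7901].
SSres = 13.9737.

13.9737


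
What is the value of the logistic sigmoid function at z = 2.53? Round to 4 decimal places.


exp(-2.5300) = 0.0797.
1 + exp(-z) = 1.0797.
sigmoid = 1/1.0797 = 0.9262.

0.9262


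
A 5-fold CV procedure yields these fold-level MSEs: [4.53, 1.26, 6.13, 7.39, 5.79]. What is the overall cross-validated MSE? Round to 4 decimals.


Sum of fold MSEs = 25.1000.
Average = 25.1000 / 5 = 5.0200.

5.0200


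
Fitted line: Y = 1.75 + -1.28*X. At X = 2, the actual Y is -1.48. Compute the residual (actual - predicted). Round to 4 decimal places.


Fitted value at X = 2 is yhat = 1.75 + -1.28*2 = -0.8100.
Residual = -1.48 - -0.8100 = -0.6700.

-0.6700


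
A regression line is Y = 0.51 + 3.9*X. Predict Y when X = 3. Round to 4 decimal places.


Plug X = 3 into Y = 0.51 + 3.9*X:
Y = 0.51 + 11.7000 = 12.2100.

12.2100


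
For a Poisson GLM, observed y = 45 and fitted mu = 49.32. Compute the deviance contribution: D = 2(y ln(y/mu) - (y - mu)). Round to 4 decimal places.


Compute y*ln(y/mu) = 45*ln(45/49.32) = 45*-0.091667 = -4.125015.
y - mu = -4.32.
D = 2*(-4.125015 - (-4.32)) = 0.389970, which rounds to 0.3900.

0.3900


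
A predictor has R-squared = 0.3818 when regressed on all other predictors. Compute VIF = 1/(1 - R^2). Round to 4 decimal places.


Denominator: 1 - 0.3818 = 0.6182.
VIF = 1 / 0.6182 = 1.6176.

1.6176


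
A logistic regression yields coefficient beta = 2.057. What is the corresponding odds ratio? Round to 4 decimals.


Odds ratio = exp(beta) = exp(2.057).
= 7.8225.

7.8225


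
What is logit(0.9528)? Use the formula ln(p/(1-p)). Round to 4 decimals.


Compute the odds: 0.9528/0.0472 = 20.1864.
Take the natural log: ln(20.1864) = 3.0050.

3.0050


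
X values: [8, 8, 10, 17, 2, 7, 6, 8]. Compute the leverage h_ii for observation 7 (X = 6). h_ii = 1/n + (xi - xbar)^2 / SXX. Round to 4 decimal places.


n = 8, xbar = 8.2500.
SXX = sum((xi - xbar)^2) = 125.5000.
h = 1/8 + (6 - 8.2500)^2 / 125.5000 = 0.1653.

0.1653


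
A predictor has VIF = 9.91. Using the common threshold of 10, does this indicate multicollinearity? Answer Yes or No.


The threshold is 10.
VIF = 9.91 is < 10.
Multicollinearity indication: No.

No


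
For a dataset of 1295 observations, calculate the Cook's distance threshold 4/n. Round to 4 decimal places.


The threshold is 4/n.
4/1295 = 0.0031.

0.0031


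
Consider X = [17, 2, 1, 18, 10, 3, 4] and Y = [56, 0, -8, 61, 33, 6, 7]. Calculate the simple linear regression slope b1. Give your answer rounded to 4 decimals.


The sample means are xbar = 7.8571 and ybar = 22.1429.
Compute S_xx = 310.8571 and S_xy = 1200.1429.
Slope b1 = S_xy / S_xx = 1200.1429 / 310.8571 = 3.8608.

3.8608


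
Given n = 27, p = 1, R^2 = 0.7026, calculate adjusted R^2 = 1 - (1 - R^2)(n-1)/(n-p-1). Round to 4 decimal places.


Using the formula:
(1 - 0.7026) = 0.2974.
Multiply by 26/25: 0.2974 * 26 = 7.7324, then 7.7324 / 25 = 0.3093.
Adj R^2 = 1 - 0.3093 = 0.6907.

0.6907


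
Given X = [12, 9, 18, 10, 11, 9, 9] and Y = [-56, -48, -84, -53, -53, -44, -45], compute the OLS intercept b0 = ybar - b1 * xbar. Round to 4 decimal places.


The slope is b1 = -4.1727.
Sample means are xbar = 11.1429 and ybar = -54.7143.
Intercept: b0 = -54.7143 - (-4.1727)(11.1429) = -8.2182.

-8.2182


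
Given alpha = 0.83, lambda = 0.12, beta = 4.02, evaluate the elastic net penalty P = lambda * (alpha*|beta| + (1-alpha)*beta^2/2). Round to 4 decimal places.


L1 component = 0.83 * |4.02| = 3.3366.
L2 component = 0.17 * 4.02^2 / 2 = 1.3736.
Penalty = 0.12 * (3.3366 + 1.3736) = 0.12 * 4.7102 = 0.5652.

0.5652


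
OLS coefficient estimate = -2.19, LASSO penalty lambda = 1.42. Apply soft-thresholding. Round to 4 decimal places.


Check: |-2.19| = 2.19 vs lambda = 1.42.
Since |beta| > lambda, coefficient = sign(beta)*(|beta| - lambda) = -0.7700.
Soft-thresholded coefficient = -0.7700.

-0.7700


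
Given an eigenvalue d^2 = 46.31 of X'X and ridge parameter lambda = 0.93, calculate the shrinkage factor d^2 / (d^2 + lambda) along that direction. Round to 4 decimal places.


Denominator = d^2 + lambda = 46.31 + 0.93 = 47.2400.
Shrinkage = 46.31 / 47.2400 = 0.9803.

0.9803


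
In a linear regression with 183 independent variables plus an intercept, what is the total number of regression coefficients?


Total coefficients = number of predictors + 1 (for the intercept).
= 183 + 1 = 184.

184


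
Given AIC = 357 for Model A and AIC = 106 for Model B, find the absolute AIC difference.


Absolute difference = |357 - 106| = 251.
The model with lower AIC (B) is preferred.

251


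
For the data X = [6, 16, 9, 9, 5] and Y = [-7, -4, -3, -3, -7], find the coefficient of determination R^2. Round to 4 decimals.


After computing the OLS fit (b0=-7.3541, b1=0.2838):
SSres = 10.8405, SStot = 16.8000.
R^2 = 1 - 10.8405/16.8000 = 0.3547.

0.3547


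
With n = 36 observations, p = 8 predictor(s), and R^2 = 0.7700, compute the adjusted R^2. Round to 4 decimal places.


Using the formula:
(1 - 0.7700) = 0.2300.
Multiply by 35/27: 0.2300 * 35 = 8.0500, then 8.0500 / 27 = 0.2981.
Adj R^2 = 1 - 0.2981 = 0.7019.

0.7019


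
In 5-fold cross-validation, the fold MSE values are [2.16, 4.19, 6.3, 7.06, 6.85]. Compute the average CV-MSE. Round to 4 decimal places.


Add all fold MSEs: 26.5600.
Divide by k = 5: 26.5600/5 = 5.3120.

5.3120


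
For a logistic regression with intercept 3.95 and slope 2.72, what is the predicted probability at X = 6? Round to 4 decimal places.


z = 3.95 + 2.72 * 6 = 20.2700.
Sigmoid: P = 1 / (1 + exp(-20.2700)) = 1.0000.

1.0000


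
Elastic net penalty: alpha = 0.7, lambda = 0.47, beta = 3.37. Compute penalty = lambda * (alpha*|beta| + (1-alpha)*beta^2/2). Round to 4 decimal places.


alpha * |beta| = 0.7 * 3.37 = 2.3590.
(1-alpha) * beta^2/2 = 0.3 * 11.3569/2 = 1.7035.
Total = 0.47 * (2.3590 + 1.7035) = 1.9094.

1.9094


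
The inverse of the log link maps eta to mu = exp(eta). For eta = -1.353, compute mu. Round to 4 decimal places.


Apply the inverse link:
mu = e^-1.353 = 0.2585.

0.2585


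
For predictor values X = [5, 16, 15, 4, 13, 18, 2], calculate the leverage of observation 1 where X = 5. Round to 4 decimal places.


Compute xbar = 10.4286 with n = 7 observations.
SXX = 257.7143.
Leverage = 1/7 + (5 - 10.4286)^2/257.7143 = 0.2572.

0.2572


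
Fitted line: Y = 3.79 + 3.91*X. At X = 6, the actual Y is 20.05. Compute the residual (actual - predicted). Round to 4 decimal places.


Compute yhat = 3.79 + (3.91)(6) = 27.2500.
Residual = actual - predicted = 20.05 - 27.2500 = -7.2000.

-7.2000


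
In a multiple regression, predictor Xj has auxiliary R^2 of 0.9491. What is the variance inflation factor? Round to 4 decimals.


Using VIF = 1/(1 - R^2_j):
1 - 0.9491 = 0.0509.
VIF = 19.6464.

19.6464


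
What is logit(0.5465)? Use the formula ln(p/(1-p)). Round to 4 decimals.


The odds are p/(1-p) = 0.5465 / 0.4535 = 1.2051.
logit(p) = ln(1.2051) = 0.1865.

0.1865


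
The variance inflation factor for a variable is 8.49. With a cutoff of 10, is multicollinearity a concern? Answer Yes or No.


The threshold is 10.
VIF = 8.49 is < 10.
Multicollinearity indication: No.

No


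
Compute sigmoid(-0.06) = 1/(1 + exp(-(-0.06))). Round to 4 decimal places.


exp(0.0600) = 1.0618.
1 + exp(-z) = 2.0618.
sigmoid = 1/2.0618 = 0.4850.

0.4850


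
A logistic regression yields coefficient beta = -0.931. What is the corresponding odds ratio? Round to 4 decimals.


Odds ratio = exp(beta) = exp(-0.931).
= 0.3942.

0.3942


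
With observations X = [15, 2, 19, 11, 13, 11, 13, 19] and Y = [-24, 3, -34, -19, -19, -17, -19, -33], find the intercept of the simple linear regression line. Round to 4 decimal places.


The slope is b1 = -2.1049.
Sample means are xbar = 12.8750 and ybar = -20.2500.
Intercept: b0 = -20.2500 - (-2.1049)(12.8750) = 6.8511.

6.8511


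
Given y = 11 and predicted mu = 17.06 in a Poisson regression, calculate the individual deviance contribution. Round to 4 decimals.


y/mu = 11/17.06 = 0.644783 (approx.), and ln(11/17.06) = -0.438841.
y * ln(y/mu) = 11 * -0.438841 = -4.827251.
y - mu = -6.06.
D = 2 * (-4.827251 - -6.06) = 2.465498, which rounds to 2.4655.

2.4655


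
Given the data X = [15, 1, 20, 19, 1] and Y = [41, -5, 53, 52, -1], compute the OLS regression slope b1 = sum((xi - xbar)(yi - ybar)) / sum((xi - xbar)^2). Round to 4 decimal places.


Calculate xbar = 11.2000, ybar = 28.0000.
S_xx = 360.8000, S_xy = 1089.0000.
Using b1 = S_xy / S_xx = 1089.0000 / 360.8000, we get b1 = 3.0183.

3.0183


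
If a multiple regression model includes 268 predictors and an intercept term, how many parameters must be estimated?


Each predictor gets one coefficient, plus one intercept.
Total parameters = 268 + 1 = 269.

269


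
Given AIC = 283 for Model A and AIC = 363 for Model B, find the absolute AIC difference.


|AIC_A - AIC_B| = |283 - 363| = 80.
Model A is preferred (lower AIC).

80


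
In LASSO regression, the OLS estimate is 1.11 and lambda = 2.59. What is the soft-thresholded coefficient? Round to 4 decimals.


Check: |1.11| = 1.11 vs lambda = 2.59.
Since |beta| <= lambda, the coefficient is set to 0.
Soft-thresholded coefficient = 0.0000.

0.0000


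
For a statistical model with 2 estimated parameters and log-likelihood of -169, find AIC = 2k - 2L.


AIC = 2*2 - 2*(-169).
= 4 + 338 = 342.

342


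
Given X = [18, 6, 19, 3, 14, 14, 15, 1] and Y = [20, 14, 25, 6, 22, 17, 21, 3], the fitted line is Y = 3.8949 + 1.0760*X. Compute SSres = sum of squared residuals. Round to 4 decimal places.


For each point, residual = actual - predicted.
Residuals: [-3.2629, 3.6491, 0.6611, -1.1229, 3.0411, -1.9589, 0.9651, -1.9709].
Sum of squared residuals = 43.5618.

43.5618


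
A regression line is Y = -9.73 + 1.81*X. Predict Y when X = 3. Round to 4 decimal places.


Substitute X = 3 into the equation:
Y = -9.73 + 1.81 * 3 = -9.73 + 5.4300 = -4.3000.

-4.3000


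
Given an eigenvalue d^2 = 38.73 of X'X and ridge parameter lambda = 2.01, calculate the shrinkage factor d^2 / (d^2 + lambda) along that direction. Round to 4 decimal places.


Compute the denominator: 38.73 + 2.01 = 40.7400.
Shrinkage factor = 38.73 / 40.7400 = 0.9507.

0.9507


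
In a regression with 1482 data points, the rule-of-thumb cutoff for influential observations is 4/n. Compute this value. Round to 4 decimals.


Using the rule of thumb:
Threshold = 4 / 1482 = 0.0027.

0.0027


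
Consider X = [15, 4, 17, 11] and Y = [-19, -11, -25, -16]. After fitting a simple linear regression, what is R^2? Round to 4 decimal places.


Fit the OLS line: b0 = -6.3570, b1 = -0.9696.
SSres = 9.9089.
SStot = 102.7500.
R^2 = 1 - 9.9089/102.7500 = 0.9036.

0.9036


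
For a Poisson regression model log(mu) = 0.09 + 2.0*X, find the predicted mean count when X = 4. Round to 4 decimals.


Compute eta = 0.09 + 2.0 * 4 = 8.0900.
Apply inverse link: mu = e^8.0900 = 3261.6876.

3261.6876


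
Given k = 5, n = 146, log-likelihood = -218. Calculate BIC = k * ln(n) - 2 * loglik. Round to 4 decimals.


Compute k*ln(n) = 5*ln(146) = 5*4.983607 = 24.918035.
Then -2*loglik = 436.
BIC = 24.918035 + 436 = 460.918035, which rounds to 460.9180.

460.9180


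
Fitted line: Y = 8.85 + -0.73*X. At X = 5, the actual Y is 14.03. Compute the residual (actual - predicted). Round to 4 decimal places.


Compute yhat = 8.85 + (-0.73)(5) = 5.2000.
Residual = actual - predicted = 14.03 - 5.2000 = 8.8300.

8.8300


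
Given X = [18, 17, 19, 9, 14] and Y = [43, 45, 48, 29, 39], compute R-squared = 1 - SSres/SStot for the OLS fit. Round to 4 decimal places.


After computing the OLS fit (b0=13.3067, b1=1.7853):
SSres = 8.9939, SStot = 216.8000.
R^2 = 1 - 8.9939/216.8000 = 0.9585.

0.9585


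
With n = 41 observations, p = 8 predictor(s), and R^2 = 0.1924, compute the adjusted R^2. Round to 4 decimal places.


Using the formula:
(1 - 0.1924) = 0.8076.
Multiply by 40/32: 0.8076 * 40 = 32.3040, then 32.3040 / 32 = 1.0095.
Adj R^2 = 1 - 1.0095 = -0.0095.

-0.0095


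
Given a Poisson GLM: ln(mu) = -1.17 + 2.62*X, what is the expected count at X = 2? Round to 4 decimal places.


Compute eta = -1.17 + 2.62 * 2 = 4.0700.
Apply inverse link: mu = e^4.0700 = 58.5570.

58.5570


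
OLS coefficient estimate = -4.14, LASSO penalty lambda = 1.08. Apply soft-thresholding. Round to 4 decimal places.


|beta_OLS| = 4.14.
lambda = 1.08.
Since |beta| > lambda, coefficient = sign(beta)*(|beta| - lambda) = -3.0600.
Result = -3.0600.

-3.0600


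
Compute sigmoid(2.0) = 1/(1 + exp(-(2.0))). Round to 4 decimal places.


Compute exp(-2.0000) = 0.1353.
Sigmoid = 1 / (1 + 0.1353) = 1 / 1.1353 = 0.8808.

0.8808


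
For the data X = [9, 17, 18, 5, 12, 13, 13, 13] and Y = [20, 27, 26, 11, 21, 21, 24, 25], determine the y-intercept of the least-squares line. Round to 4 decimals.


First find the slope: b1 = 1.1375.
Means: xbar = 12.5000, ybar = 21.8750.
b0 = ybar - b1 * xbar = 21.8750 - 1.1375 * 12.5000 = 7.6563.

7.6563


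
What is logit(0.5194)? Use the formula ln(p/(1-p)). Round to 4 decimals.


1 - p = 0.4806.
p/(1-p) = 1.0807.
logit = ln(1.0807) = 0.0776.

0.0776


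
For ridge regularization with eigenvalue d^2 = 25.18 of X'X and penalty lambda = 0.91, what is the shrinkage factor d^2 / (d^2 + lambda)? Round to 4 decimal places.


d^2 + lambda = 25.18 + 0.91 = 26.0900.
Shrinkage factor = 25.18/26.0900 = 0.9651.

0.9651


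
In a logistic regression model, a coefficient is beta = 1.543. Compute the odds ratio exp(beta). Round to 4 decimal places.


The odds ratio is computed as:
OR = e^(1.543) = 4.6786.

4.6786


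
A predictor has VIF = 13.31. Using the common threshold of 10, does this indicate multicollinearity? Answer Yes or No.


Check: VIF = 13.31 vs threshold = 10.
Since 13.31 >= 10, the answer is Yes.

Yes


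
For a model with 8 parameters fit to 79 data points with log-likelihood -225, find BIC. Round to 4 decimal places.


ln(79) = 4.369448.
k * ln(n) = 8 * 4.369448 = 34.955584.
-2L = 450.
BIC = 34.955584 + 450 = 484.955584, which rounds to 484.9556.

484.9556


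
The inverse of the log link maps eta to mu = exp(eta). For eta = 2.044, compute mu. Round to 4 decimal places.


The inverse log link gives:
mu = exp(2.044) = 7.7214.

7.7214


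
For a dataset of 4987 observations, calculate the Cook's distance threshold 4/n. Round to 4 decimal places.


Cook's distance cutoff = 4/n = 4/4987.
= 0.0008.

0.0008


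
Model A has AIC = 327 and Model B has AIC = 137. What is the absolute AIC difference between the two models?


Absolute difference = |327 - 137| = 190.
The model with lower AIC (B) is preferred.

190


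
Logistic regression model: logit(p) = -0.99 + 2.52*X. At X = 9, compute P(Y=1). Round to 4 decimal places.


z = -0.99 + 2.52 * 9 = 21.6900.
Sigmoid: P = 1 / (1 + exp(-21.6900)) = 1.0000.

1.0000


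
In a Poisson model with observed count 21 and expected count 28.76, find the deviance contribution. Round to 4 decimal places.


First: ln(21/28.76) = -0.314463.
Then: 21 * -0.314463 = -6.603723.
y - mu = 21 - 28.76 = -7.76.
D = 2(-6.603723 - -7.76) = 2.312554, which rounds to 2.3126.

2.3126


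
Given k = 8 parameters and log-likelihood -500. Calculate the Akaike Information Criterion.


AIC = 2*8 - 2*(-500).
= 16 + 1000 = 1016.

1016


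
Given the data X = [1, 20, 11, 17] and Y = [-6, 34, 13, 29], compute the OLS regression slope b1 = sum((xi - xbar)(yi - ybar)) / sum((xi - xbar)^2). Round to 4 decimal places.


The sample means are xbar = 12.2500 and ybar = 17.5000.
Compute S_xx = 210.7500 and S_xy = 452.5000.
Slope b1 = S_xy / S_xx = 452.5000 / 210.7500 = 2.1471.

2.1471


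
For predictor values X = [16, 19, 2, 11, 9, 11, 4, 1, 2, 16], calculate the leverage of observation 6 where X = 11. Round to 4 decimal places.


Mean of X: xbar = 9.1000.
SXX = 392.9000.
For X = 11: h = 1/10 + (11 - 9.1000)^2/392.9000 = 0.1092.

0.1092


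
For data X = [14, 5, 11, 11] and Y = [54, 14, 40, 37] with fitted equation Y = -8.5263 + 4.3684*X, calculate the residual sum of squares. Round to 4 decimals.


Compute predicted values, then residuals = yi - yhat_i.
Residuals: [1.3687, 0.6843, 0.4739, -2.5261].
SSres = sum(residual^2) = 8.9474.

8.9474


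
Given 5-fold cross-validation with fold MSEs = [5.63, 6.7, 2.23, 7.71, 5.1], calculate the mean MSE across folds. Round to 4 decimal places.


Sum of fold MSEs = 27.3700.
Average = 27.3700 / 5 = 5.4740.

5.4740


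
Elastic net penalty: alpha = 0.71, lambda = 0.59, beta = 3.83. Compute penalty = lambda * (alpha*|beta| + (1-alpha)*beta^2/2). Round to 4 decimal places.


alpha * |beta| = 0.71 * 3.83 = 2.7193.
(1-alpha) * beta^2/2 = 0.29 * 14.6689/2 = 2.1270.
Total = 0.59 * (2.7193 + 2.1270) = 2.8593.

2.8593


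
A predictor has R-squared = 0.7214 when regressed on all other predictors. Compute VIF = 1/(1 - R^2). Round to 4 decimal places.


Using VIF = 1/(1 - R^2_j):
1 - 0.7214 = 0.2786.
VIF = 3.5894.

3.5894


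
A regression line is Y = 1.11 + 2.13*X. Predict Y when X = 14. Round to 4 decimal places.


Predicted value:
Y = 1.11 + (2.13)(14) = 1.11 + 29.8200 = 30.9300.

30.9300


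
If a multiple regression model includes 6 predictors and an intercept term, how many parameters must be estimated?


Each predictor gets one coefficient, plus one intercept.
Total parameters = 6 + 1 = 7.

7


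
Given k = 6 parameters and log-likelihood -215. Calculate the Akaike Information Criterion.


Compute:
2k = 2*6 = 12.
-2*loglik = -2*(-215) = 430.
AIC = 12 + 430 = 442.

442


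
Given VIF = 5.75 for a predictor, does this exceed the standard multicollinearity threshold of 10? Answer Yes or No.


The threshold is 10.
VIF = 5.75 is < 10.
Multicollinearity indication: No.

No


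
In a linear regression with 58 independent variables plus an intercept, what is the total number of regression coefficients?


Including the intercept, the model has 58 predictor coefficients + 1 intercept.
Total = 59.

59


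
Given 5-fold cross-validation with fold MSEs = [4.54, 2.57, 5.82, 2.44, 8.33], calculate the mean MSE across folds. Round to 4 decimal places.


Add all fold MSEs: 23.7000.
Divide by k = 5: 23.7000/5 = 4.7400.

4.7400


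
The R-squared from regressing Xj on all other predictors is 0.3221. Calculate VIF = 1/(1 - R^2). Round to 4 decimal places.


VIF = 1 / (1 - 0.3221).
= 1 / 0.6779 = 1.4751.

1.4751


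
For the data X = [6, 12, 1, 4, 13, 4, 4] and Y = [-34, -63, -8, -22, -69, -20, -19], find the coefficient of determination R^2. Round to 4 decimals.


Fit the OLS line: b0 = -0.8635, b1 = -5.2035.
SSres = 17.8271.
SStot = 3305.7143.
R^2 = 1 - 17.8271/3305.7143 = 0.9946.

0.9946
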